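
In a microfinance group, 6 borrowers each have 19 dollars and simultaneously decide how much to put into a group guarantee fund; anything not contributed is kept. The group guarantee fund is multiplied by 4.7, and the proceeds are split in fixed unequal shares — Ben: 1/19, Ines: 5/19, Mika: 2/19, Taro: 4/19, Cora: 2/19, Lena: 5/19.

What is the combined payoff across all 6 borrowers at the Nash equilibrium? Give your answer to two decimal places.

A player with share s gets back 4.7·s per unit contributed, so full contribution is dominant for anyone with s > 1/4.7 = 0.2128 and zero contribution is dominant for anyone below.
The shares above 0.2128 belong to Ines and Lena, contributing 19 each; the remaining 4 contribute 0. Total contributed: 38.
The group guarantee fund pays out 4.7 × 38 = 178.60 in total (split across the unequal shares, but the aggregate is all that matters for the group sum).
The 4 free-riders keep 19 each, adding 76. Group total = 76 + 178.60 = 254.60.

254.60 dollars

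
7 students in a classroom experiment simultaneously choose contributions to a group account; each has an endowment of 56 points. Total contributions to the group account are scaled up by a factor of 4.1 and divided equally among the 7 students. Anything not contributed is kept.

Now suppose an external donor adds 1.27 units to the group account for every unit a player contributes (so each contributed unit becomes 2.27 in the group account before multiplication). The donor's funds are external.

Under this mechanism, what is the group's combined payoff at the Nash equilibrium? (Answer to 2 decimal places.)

Under the mechanism each unit contributed yields 4.1 × 2.27 / 7 = 1.3296 back to its contributor per unit of net cost, which exceeds 1, making full contribution the dominant choice for everyone.
At the Nash equilibrium everyone contributes 56. Group total payoff = 4.1 × 2.27 × 392 = 3648.34.

3648.34 points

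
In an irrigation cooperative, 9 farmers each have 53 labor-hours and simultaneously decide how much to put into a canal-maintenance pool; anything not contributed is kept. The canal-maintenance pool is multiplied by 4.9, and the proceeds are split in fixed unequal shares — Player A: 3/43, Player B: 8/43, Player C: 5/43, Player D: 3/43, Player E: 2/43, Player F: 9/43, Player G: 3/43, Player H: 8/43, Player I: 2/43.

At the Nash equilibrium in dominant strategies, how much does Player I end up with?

65.08 labor-hours

A player with share s gets back 4.9·s per unit contributed, so full contribution is dominant for anyone with s > 1/4.9 = 0.2041 and zero contribution is dominant for anyone below.
The only share above 0.2041 is Player F's 9/43, contributing 53; the remaining 8 contribute 0. Total contributed: 53.
Player I keeps 53 and receives 4.9 × 53 × 2/43 = 12.08 from the canal-maintenance pool, for a payoff of 65.08.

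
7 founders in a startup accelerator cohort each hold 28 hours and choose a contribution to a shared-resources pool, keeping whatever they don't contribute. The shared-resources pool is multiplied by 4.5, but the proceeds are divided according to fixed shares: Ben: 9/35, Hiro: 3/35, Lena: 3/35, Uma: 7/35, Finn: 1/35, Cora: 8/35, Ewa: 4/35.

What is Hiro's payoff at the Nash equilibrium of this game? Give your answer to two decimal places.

A player with share s gets back 4.5·s per unit contributed, so full contribution is dominant for anyone with s > 1/4.5 = 0.2222 and zero contribution is dominant for anyone below.
The shares above 0.2222 belong to Ben and Cora, contributing 28 each; the remaining 5 contribute 0. Total contributed: 56.
Hiro keeps 28 and receives 4.5 × 56 × 3/35 = 21.60 from the shared-resources pool, for a payoff of 49.60.

49.60 hours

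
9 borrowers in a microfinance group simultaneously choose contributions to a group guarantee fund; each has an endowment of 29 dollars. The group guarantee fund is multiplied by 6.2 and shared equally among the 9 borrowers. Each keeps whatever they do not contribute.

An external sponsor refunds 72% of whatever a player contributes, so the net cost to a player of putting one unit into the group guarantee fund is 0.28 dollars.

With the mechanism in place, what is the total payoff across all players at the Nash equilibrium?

1806.12 dollars

The effective private return per unit is now (6.2/9) / 0.28 = 2.4603 > 1, so every player's dominant strategy flips to full contribution.
At the Nash equilibrium everyone contributes 29. Group total payoff = 9 × (29 × 0.72 + 6.2 × 29) = 1806.12.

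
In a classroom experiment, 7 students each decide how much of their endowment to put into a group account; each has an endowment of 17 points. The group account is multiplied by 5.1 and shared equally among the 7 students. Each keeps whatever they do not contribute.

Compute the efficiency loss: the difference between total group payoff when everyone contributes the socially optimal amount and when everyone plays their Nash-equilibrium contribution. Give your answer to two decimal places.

487.90 points

Each contributed unit returns 5.1/7 = 0.7286 to its contributor — below 1 — so contributing 0 is dominant for every player. At the Nash equilibrium everyone keeps their 17, and the group total is 7 × 17 = 119.
Each contributed unit returns 5.100 to the group as a whole (0.7286 to each of 7 players), which exceeds 1, so the social optimum is full contribution: group total = 5.100 × 119 = 606.90.
Efficiency loss = 606.90 − 119 = 487.90.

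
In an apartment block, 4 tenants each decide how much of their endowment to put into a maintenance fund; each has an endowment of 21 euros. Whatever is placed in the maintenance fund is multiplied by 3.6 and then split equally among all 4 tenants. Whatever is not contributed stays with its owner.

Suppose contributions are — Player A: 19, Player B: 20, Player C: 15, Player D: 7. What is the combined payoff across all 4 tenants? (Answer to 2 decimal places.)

Total contributed: 19 + 20 + 15 + 7 = 61; total kept: 4 × 21 − 61 = 23.
The maintenance fund pays out 3.6 × 61 = 219.60 in aggregate.
Group total = 23 + 219.60 = 242.60.

242.60 euros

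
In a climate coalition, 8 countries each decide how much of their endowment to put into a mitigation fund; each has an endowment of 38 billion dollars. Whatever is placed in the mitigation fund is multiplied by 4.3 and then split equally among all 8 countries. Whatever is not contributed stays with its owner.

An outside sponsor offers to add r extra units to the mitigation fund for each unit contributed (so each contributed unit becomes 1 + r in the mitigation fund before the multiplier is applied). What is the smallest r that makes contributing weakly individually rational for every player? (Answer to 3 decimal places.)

0.860

With matching at rate r, one contributed unit becomes (1 + r) in the mitigation fund and returns 4.3 × (1 + r) / 8 to the contributor.
Setting this equal to 1: 1 + r = 8/4.3 = 1.8605.
So the minimum matching rate is r = 1.8605 − 1 = 0.860.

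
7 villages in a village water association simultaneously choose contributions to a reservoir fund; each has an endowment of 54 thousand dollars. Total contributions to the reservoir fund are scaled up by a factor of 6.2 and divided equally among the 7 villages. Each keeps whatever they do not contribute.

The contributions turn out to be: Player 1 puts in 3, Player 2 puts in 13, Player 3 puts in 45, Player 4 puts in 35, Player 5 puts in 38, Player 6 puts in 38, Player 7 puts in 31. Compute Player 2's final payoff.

220.80 thousand dollars

Total contributed: 3 + 13 + 45 + 35 + 38 + 38 + 31 = 203.
Each receives 6.2 × 203 / 7 = 179.80 from the reservoir fund.
Player 2 keeps 54 − 13 = 41, so Player 2's payoff is 41 + 179.80 = 220.80.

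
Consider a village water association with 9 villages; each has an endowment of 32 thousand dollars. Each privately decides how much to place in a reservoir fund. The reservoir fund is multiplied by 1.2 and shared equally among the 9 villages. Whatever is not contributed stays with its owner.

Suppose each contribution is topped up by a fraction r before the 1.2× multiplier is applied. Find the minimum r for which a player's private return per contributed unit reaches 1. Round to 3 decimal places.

With matching at rate r, one contributed unit becomes (1 + r) in the reservoir fund and returns 1.2 × (1 + r) / 9 to the contributor.
Setting this equal to 1: 1 + r = 9/1.2 = 7.5000.
So the minimum matching rate is r = 7.5000 − 1 = 6.500.

6.500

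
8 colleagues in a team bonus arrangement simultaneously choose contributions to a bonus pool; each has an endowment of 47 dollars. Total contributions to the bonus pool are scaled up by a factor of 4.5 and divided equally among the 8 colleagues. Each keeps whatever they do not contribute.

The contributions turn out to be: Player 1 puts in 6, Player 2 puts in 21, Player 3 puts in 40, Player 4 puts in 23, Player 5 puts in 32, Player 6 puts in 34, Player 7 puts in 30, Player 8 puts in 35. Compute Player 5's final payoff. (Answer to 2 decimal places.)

139.31 dollars

Total contributed: 6 + 21 + 40 + 23 + 32 + 34 + 30 + 35 = 221.
Each receives 4.5 × 221 / 8 = 124.31 from the bonus pool.
Player 5 keeps 47 − 32 = 15, so Player 5's payoff is 15 + 124.31 = 139.31.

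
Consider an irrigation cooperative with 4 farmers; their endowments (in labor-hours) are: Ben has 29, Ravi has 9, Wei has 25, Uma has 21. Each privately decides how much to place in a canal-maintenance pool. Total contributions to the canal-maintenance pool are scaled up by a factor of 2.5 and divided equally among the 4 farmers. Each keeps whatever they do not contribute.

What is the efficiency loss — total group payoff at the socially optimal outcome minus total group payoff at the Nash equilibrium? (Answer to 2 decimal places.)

126.00 labor-hours

The private return per contributed unit is 2.5/4 = 0.6250 < 1 for every player regardless of endowment, so the Nash equilibrium is zero contribution and the group total is Σ E_j = 29 + 9 + 25 + 21 = 84.
Each contributed unit returns 2.500 to the group, so the social optimum is full contribution by everyone: group total = 2.500 × 84 = 210.00.
Efficiency loss = (2.500 − 1) × 84 = 126.00.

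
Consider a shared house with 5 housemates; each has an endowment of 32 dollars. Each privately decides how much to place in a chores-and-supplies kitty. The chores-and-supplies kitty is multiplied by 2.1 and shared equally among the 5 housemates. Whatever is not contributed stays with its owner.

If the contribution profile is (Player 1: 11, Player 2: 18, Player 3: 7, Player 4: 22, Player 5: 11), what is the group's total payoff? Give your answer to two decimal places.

Total contributed: 11 + 18 + 7 + 22 + 11 = 69; total kept: 5 × 32 − 69 = 91.
The chores-and-supplies kitty pays out 2.1 × 69 = 144.90 in aggregate.
Group total = 91 + 144.90 = 235.90.

235.90 dollars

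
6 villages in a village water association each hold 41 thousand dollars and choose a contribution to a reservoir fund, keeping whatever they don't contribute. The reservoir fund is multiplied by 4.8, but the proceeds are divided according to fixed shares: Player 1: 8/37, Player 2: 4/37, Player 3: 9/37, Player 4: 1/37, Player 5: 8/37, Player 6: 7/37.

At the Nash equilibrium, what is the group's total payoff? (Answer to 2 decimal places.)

A player with share s gets back 4.8·s per unit contributed, so full contribution is dominant for anyone with s > 1/4.8 = 0.2083 and zero contribution is dominant for anyone below.
Player 1, Player 3 and Player 5 are above the threshold, contributing 41 each; the remaining 3 contribute 0. Total contributed: 123.
The reservoir fund pays out 4.8 × 123 = 590.40 in total (split across the unequal shares, but the aggregate is all that matters for the group sum).
The 3 free-riders keep 41 each, adding 123. Group total = 123 + 590.40 = 713.40.

713.40 thousand dollars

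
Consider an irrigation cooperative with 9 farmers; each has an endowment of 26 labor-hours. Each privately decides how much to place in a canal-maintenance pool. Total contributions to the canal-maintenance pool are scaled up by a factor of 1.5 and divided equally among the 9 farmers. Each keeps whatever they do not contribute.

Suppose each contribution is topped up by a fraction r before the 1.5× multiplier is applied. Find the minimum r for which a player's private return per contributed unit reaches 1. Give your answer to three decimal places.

With matching at rate r, one contributed unit becomes (1 + r) in the canal-maintenance pool and returns 1.5 × (1 + r) / 9 to the contributor.
Setting this equal to 1: 1 + r = 9/1.5 = 6.0000.
So the minimum matching rate is r = 6.0000 − 1 = 5.000.

5.000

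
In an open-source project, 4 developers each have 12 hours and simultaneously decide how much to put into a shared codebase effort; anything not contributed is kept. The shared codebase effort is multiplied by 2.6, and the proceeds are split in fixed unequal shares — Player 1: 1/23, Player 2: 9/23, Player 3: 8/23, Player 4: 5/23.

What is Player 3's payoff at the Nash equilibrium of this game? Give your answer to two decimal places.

22.85 hours

Each unit j contributes comes back to j as 2.6 × (j's share), so j prefers to contribute only if that share exceeds 1/2.6 = 0.3846; otherwise keeping the unit dominates.
The only share above 0.3846 is Player 2's 9/23, contributing 12; the remaining 3 contribute 0. Total contributed: 12.
Player 3 keeps 12 and receives 2.6 × 12 × 8/23 = 10.85 from the shared codebase effort, for a payoff of 22.85.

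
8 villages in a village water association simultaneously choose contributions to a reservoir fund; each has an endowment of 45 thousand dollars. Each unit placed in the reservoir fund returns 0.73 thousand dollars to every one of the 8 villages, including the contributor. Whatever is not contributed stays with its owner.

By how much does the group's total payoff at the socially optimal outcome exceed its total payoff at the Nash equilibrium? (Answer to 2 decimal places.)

1742.40 thousand dollars

The private return per contributed unit is 0.73 < 1, so contributing 0 is dominant for every player. At the Nash equilibrium everyone keeps their 45, and the group total is 8 × 45 = 360.
Each contributed unit returns 5.840 to the group as a whole (0.73 to each of 8 players), which exceeds 1, so the social optimum is full contribution: group total = 5.840 × 360 = 2102.40.
Efficiency loss = 2102.40 − 360 = 1742.40.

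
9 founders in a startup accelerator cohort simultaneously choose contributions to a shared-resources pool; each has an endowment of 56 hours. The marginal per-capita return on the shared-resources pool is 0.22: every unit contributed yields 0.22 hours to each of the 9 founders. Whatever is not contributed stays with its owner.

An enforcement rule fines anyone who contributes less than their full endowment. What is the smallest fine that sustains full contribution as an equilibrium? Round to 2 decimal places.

Given the others contribute fully, the best deviation is to contribute 0 (any partial contribution still incurs the fine and gives up units whose private return 0.22 is below 1).
Deviating from 56 to 0 saves 56 hours but forfeits the deviator's share of the drop in the shared-resources pool: 0.22 × 56 = 12.32.
So the deviation gain is 56 − 12.32 = 43.68, and the fine must be at least 43.68 hours to wipe it out.

43.68 hours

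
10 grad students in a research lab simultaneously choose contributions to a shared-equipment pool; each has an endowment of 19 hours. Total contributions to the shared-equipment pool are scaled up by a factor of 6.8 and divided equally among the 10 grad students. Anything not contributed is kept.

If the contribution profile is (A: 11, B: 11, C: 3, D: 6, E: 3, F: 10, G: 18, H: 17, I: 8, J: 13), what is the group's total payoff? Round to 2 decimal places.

770.00 hours

Total contributed: 11 + 11 + 3 + 6 + 3 + 10 + 18 + 17 + 8 + 13 = 100; total kept: 10 × 19 − 100 = 90.
The shared-equipment pool pays out 6.8 × 100 = 680.00 in aggregate.
Group total = 90 + 680.00 = 770.00.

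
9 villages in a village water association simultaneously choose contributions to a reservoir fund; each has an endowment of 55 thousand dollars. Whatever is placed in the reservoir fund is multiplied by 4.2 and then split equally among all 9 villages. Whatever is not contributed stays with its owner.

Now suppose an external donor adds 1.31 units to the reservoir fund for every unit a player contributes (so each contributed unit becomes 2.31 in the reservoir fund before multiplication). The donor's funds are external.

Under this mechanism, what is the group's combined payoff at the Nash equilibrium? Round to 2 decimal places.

With the mechanism, a contributed unit returns 4.2 × 2.31 / 9 = 1.0780 per unit of net cost to the contributor — now above 1 — so contributing fully is weakly dominant for every player.
So the Nash equilibrium is full contribution by all 9; the group earns 4.2 × 2.31 × 495 = 4802.49.

4802.49 thousand dollars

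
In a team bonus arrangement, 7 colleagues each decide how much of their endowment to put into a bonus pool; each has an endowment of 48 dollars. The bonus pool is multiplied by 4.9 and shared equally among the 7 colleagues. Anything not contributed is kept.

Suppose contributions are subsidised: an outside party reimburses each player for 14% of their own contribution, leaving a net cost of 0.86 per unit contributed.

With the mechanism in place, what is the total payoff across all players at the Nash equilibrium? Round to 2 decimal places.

With the mechanism, a contributed unit returns (4.9/7) / 0.86 = 0.8140 per unit of net cost — still below 1 — so contributing 0 remains dominant for every player.
Everyone keeps their endowment and the group total is 7 × 48 = 336.

336.00 dollars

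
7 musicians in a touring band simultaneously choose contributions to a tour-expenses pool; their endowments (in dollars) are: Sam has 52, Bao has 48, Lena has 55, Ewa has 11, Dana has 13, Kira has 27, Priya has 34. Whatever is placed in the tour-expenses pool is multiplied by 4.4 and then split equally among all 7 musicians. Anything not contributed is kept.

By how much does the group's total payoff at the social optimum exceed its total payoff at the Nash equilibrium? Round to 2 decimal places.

816.00 dollars

The private return per contributed unit is 4.4/7 = 0.6286 < 1 for every player regardless of endowment, so the Nash equilibrium is zero contribution and the group total is Σ E_j = 52 + 48 + 55 + 11 + 13 + 27 + 34 = 240.
Each contributed unit returns 4.400 to the group, so the social optimum is full contribution by everyone: group total = 4.400 × 240 = 1056.00.
Efficiency loss = (4.400 − 1) × 240 = 816.00.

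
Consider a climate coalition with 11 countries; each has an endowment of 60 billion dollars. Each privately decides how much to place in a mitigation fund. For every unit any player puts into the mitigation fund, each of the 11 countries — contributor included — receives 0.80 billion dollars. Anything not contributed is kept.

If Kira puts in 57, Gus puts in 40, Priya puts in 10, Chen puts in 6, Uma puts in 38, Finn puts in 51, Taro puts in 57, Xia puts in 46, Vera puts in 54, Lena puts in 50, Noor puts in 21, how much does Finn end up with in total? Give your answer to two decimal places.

353.00 billion dollars

Total contributed: 57 + 40 + 10 + 6 + 38 + 51 + 57 + 46 + 54 + 50 + 21 = 430.
Each receives 0.80 × 430 = 344.00 from the mitigation fund.
Finn keeps 60 − 51 = 9, so Finn's payoff is 9 + 344.00 = 353.00.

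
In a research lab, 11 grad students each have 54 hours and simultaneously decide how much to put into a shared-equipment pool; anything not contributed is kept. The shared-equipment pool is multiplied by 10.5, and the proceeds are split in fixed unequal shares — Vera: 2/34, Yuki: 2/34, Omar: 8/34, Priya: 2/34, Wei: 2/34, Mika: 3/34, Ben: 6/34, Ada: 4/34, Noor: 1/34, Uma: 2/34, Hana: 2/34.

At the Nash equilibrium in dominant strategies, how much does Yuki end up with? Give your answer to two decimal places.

Each unit j contributes comes back to j as 10.5 × (j's share), so j prefers to contribute only if that share exceeds 1/10.5 = 0.0952; otherwise keeping the unit dominates.
The shares above 0.0952 belong to Omar, Ben and Ada, contributing 54 each; the remaining 8 contribute 0. Total contributed: 162.
Yuki keeps 54 and receives 10.5 × 162 × 2/34 = 100.06 from the shared-equipment pool, for a payoff of 154.06.

154.06 hours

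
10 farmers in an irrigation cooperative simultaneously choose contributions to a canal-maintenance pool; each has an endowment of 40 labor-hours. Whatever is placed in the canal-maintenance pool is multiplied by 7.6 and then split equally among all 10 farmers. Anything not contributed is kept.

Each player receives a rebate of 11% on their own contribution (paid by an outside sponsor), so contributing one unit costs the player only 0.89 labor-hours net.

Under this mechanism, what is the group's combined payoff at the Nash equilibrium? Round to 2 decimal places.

400.00 labor-hours

The effective private return is (7.6/10) / 0.89 = 0.8539, which is still under 1, so the mechanism doesn't change anyone's dominant strategy: zero contribution.
Everyone keeps their endowment and the group total is 10 × 40 = 400.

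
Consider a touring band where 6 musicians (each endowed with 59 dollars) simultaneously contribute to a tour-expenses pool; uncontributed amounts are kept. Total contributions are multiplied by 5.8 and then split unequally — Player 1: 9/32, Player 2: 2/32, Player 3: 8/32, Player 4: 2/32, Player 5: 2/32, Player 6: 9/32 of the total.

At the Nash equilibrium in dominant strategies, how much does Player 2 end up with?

123.16 dollars

A player with share s gets back 5.8·s per unit contributed, so full contribution is dominant for anyone with s > 1/5.8 = 0.1724 and zero contribution is dominant for anyone below.
Player 1, Player 3 and Player 6 are above the threshold, contributing 59 each; the remaining 3 contribute 0. Total contributed: 177.
Player 2 keeps 59 and receives 5.8 × 177 × 2/32 = 64.16 from the tour-expenses pool, for a payoff of 123.16.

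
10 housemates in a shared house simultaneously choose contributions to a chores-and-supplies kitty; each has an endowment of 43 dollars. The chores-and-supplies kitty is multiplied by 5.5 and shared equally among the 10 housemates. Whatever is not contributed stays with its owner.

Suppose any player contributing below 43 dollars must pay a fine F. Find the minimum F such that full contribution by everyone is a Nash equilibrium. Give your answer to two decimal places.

Given the others contribute fully, the best deviation is to contribute 0 (any partial contribution still incurs the fine and gives up units whose private return 0.5500 is below 1).
Deviating from 43 to 0 saves 43 dollars but forfeits the deviator's share of the drop in the chores-and-supplies kitty: 5.5/10 × 43 = 23.65.
So the deviation gain is 43 − 23.65 = 19.35, and the fine must be at least 19.35 dollars to wipe it out.

19.35 dollars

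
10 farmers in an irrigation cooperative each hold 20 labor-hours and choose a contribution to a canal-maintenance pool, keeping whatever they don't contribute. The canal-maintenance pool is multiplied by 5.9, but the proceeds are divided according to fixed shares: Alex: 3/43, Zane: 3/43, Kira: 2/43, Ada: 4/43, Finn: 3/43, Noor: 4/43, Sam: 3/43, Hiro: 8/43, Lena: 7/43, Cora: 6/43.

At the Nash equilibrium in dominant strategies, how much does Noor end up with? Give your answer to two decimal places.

For player j, contributing a unit is worthwhile iff 5.9 × (j's share) ≥ 1, i.e. iff j's share is at least 0.1695.
The only share above 0.1695 is Hiro's 8/43, contributing 20; the remaining 9 contribute 0. Total contributed: 20.
Noor keeps 20 and receives 5.9 × 20 × 4/43 = 10.98 from the canal-maintenance pool, for a payoff of 30.98.

30.98 labor-hours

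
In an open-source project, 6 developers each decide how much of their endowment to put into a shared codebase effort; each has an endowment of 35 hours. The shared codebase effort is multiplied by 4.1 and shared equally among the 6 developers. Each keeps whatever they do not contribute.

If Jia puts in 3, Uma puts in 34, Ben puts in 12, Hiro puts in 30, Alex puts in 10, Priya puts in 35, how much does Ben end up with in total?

Total contributed: 3 + 34 + 12 + 30 + 10 + 35 = 124.
Each receives 4.1 × 124 / 6 = 84.73 from the shared codebase effort.
Ben keeps 35 − 12 = 23, so Ben's payoff is 23 + 84.73 = 107.73.

107.73 hours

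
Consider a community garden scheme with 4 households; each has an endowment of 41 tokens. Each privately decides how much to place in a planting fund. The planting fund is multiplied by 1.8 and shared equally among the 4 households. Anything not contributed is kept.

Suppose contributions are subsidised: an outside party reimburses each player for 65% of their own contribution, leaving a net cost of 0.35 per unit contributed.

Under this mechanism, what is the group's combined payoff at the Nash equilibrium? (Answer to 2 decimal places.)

401.80 tokens

With the mechanism, a contributed unit returns (1.8/4) / 0.35 = 1.2857 per unit of net cost to the contributor — now above 1 — so contributing fully is weakly dominant for every player.
So the Nash equilibrium is full contribution by all 4; the group earns 4 × (41 × 0.65 + 1.8 × 41) = 401.80.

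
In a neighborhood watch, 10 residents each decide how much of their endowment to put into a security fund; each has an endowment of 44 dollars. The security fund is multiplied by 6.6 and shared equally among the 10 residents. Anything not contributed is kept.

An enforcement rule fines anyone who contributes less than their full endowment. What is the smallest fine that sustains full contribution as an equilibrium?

14.96 dollars

Given the others contribute fully, the best deviation is to contribute 0 (any partial contribution still incurs the fine and gives up units whose private return 0.6600 is below 1).
Deviating from 44 to 0 saves 44 dollars but forfeits the deviator's share of the drop in the security fund: 6.6/10 × 44 = 29.04.
So the deviation gain is 44 − 29.04 = 14.96, and the fine must be at least 14.96 dollars to wipe it out.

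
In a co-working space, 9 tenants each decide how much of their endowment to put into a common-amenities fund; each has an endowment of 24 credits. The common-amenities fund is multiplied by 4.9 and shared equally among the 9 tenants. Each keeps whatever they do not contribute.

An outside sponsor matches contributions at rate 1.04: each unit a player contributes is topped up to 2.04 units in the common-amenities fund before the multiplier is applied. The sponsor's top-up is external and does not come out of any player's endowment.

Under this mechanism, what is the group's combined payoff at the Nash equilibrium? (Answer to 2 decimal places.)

Under the mechanism each unit contributed yields 4.9 × 2.04 / 9 = 1.1107 back to its contributor per unit of net cost, which exceeds 1, making full contribution the dominant choice for everyone.
At the Nash equilibrium everyone contributes 24. Group total payoff = 4.9 × 2.04 × 216 = 2159.14.

2159.14 credits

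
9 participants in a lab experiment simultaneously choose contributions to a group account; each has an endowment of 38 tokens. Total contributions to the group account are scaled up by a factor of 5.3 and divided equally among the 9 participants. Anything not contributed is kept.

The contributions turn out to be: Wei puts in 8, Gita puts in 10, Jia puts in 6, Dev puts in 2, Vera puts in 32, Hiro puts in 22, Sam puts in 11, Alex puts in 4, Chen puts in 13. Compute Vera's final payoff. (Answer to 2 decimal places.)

69.60 tokens

Total contributed: 8 + 10 + 6 + 2 + 32 + 22 + 11 + 4 + 13 = 108.
Each receives 5.3 × 108 / 9 = 63.60 from the group account.
Vera keeps 38 − 32 = 6, so Vera's payoff is 6 + 63.60 = 69.60.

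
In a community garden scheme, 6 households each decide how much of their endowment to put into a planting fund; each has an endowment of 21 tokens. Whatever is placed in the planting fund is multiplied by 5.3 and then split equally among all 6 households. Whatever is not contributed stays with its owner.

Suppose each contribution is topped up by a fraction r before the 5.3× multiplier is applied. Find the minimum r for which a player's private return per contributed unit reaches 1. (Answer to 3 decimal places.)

0.132

With matching at rate r, one contributed unit becomes (1 + r) in the planting fund and returns 5.3 × (1 + r) / 6 to the contributor.
Setting this equal to 1: 1 + r = 6/5.3 = 1.1321.
So the minimum matching rate is r = 1.1321 − 1 = 0.132.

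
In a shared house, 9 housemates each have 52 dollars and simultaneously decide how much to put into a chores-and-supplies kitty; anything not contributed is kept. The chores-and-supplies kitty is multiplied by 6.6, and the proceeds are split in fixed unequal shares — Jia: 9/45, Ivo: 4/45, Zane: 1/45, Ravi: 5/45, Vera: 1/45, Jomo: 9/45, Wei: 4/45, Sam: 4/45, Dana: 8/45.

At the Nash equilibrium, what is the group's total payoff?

1341.60 dollars

Player j's private return per contributed unit is 6.6 × (j's share). Contributing is weakly dominant for j when that share is at least 1/6.6 = 0.1515, and contributing 0 is dominant otherwise.
Jia, Jomo and Dana are above the threshold, contributing 52 each; the remaining 6 contribute 0. Total contributed: 156.
The chores-and-supplies kitty pays out 6.6 × 156 = 1029.60 in total (split across the unequal shares, but the aggregate is all that matters for the group sum).
The 6 free-riders keep 52 each, adding 312. Group total = 312 + 1029.60 = 1341.60.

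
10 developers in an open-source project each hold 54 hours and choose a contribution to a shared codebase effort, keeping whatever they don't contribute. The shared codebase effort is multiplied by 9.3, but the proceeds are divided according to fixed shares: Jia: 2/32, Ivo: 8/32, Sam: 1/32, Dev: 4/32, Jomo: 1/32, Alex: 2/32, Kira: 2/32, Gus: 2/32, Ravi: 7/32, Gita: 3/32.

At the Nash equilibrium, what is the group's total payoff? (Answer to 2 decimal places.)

1884.60 hours

Player j's private return per contributed unit is 9.3 × (j's share). Contributing is weakly dominant for j when that share is at least 1/9.3 = 0.1075, and contributing 0 is dominant otherwise.
Ivo, Dev and Ravi are above the threshold, contributing 54 each; the remaining 7 contribute 0. Total contributed: 162.
The shared codebase effort pays out 9.3 × 162 = 1506.60 in total (split across the unequal shares, but the aggregate is all that matters for the group sum).
The 7 free-riders keep 54 each, adding 378. Group total = 378 + 1506.60 = 1884.60.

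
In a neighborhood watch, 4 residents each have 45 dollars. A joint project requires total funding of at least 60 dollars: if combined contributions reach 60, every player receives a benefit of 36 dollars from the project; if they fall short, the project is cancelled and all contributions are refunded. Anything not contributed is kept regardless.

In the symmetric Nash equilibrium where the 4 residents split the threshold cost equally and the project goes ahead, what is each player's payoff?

66 dollars

Equal share of the threshold: 60/4 = 15.
At this profile no one gains by cutting their contribution: any cut drops the total below 60, the project is cancelled, contributions are refunded, and the deviator ends with 45, which is less than 45 − 15 + 36 = 66. Contributing more than 15 just wastes the excess. So contributing exactly 15 is a best response.
Each player's payoff: 45 − 15 + 36 = 66.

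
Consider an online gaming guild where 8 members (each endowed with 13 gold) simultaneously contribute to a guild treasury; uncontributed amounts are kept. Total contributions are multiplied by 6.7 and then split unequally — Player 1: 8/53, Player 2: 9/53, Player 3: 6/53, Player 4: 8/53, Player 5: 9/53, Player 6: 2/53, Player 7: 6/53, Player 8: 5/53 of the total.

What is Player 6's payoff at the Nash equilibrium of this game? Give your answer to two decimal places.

For player j, contributing a unit is worthwhile iff 6.7 × (j's share) ≥ 1, i.e. iff j's share is at least 0.1493.
Player 1, Player 2, Player 4 and Player 5 clear that bar, contributing 13 each; the remaining 4 contribute 0. Total contributed: 52.
Player 6 keeps 13 and receives 6.7 × 52 × 2/53 = 13.15 from the guild treasury, for a payoff of 26.15.

26.15 gold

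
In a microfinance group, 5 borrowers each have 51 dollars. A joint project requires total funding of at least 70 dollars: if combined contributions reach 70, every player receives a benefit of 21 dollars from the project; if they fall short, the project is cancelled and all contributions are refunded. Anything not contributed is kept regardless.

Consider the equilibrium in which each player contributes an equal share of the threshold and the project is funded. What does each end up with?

58 dollars

Equal share of the threshold: 70/5 = 14.
At this profile no one gains by cutting their contribution: any cut drops the total below 70, the project is cancelled, contributions are refunded, and the deviator ends with 51, which is less than 51 − 14 + 21 = 58. Contributing more than 14 just wastes the excess. So contributing exactly 14 is a best response.
Each player's payoff: 51 − 14 + 21 = 58.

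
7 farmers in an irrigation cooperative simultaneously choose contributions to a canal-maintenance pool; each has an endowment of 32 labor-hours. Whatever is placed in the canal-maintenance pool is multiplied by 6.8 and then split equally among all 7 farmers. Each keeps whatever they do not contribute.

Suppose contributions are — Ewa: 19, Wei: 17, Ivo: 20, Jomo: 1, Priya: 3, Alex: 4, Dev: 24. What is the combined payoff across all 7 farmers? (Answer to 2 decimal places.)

Total contributed: 19 + 17 + 20 + 1 + 3 + 4 + 24 = 88; total kept: 7 × 32 − 88 = 136.
The canal-maintenance pool pays out 6.8 × 88 = 598.40 in aggregate.
Group total = 136 + 598.40 = 734.40.

734.40 labor-hours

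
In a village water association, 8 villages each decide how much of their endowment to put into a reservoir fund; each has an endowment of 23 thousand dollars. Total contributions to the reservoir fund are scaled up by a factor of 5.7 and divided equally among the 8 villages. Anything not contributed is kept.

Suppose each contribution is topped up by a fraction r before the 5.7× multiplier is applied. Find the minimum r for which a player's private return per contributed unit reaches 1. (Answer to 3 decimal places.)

0.404

With matching at rate r, one contributed unit becomes (1 + r) in the reservoir fund and returns 5.7 × (1 + r) / 8 to the contributor.
Setting this equal to 1: 1 + r = 8/5.7 = 1.4035.
So the minimum matching rate is r = 1.4035 − 1 = 0.404.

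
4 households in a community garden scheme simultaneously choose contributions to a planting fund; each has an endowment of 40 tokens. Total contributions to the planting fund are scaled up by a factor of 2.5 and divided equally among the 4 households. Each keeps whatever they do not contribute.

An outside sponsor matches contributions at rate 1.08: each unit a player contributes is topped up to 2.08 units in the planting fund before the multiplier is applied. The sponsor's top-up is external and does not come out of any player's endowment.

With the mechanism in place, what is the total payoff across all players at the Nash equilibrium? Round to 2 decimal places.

The effective private return per unit is now 2.5 × 2.08 / 4 = 1.3000 > 1, so every player's dominant strategy flips to full contribution.
At the Nash equilibrium everyone contributes 40. Group total payoff = 2.5 × 2.08 × 160 = 832.00.

832.00 tokens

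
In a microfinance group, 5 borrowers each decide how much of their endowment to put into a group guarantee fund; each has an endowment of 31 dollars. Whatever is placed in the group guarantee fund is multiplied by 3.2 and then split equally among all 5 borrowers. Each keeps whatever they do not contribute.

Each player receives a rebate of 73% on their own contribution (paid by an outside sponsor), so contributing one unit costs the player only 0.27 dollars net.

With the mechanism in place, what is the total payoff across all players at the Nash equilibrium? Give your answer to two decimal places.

609.15 dollars

With the mechanism, a contributed unit returns (3.2/5) / 0.27 = 2.3704 per unit of net cost to the contributor — now above 1 — so contributing fully is weakly dominant for every player.
At the Nash equilibrium everyone contributes 31. Group total payoff = 5 × (31 × 0.73 + 3.2 × 31) = 609.15.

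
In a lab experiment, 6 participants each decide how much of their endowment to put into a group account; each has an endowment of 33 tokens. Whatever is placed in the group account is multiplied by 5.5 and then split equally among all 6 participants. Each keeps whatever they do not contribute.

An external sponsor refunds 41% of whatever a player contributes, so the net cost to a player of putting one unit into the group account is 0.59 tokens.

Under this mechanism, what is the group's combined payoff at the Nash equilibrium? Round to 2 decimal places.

The effective private return per unit is now (5.5/6) / 0.59 = 1.5537 > 1, so every player's dominant strategy flips to full contribution.
So the Nash equilibrium is full contribution by all 6; the group earns 6 × (33 × 0.41 + 5.5 × 33) = 1170.18.

1170.18 tokens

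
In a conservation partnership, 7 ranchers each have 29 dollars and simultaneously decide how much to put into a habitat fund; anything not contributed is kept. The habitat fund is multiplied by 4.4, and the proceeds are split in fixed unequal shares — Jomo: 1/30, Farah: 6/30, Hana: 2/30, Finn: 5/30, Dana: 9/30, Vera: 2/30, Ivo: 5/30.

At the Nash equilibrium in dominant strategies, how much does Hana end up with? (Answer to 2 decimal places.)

Each unit j contributes comes back to j as 4.4 × (j's share), so j prefers to contribute only if that share exceeds 1/4.4 = 0.2273; otherwise keeping the unit dominates.
Dana alone (share 9/30) is above the threshold, contributing 29; the remaining 6 contribute 0. Total contributed: 29.
Hana keeps 29 and receives 4.4 × 29 × 2/30 = 8.51 from the habitat fund, for a payoff of 37.51.

37.51 dollars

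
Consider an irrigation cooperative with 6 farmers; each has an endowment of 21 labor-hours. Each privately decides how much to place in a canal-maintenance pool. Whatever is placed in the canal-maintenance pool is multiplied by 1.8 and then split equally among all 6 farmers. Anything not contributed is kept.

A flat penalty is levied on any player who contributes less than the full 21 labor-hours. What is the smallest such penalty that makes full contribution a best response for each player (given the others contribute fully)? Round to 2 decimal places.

14.70 labor-hours

Given the others contribute fully, the best deviation is to contribute 0 (any partial contribution still incurs the fine and gives up units whose private return 0.3000 is below 1).
Deviating from 21 to 0 saves 21 labor-hours but forfeits the deviator's share of the drop in the canal-maintenance pool: 1.8/6 × 21 = 6.30.
So the deviation gain is 21 − 6.30 = 14.70, and the fine must be at least 14.70 labor-hours to wipe it out.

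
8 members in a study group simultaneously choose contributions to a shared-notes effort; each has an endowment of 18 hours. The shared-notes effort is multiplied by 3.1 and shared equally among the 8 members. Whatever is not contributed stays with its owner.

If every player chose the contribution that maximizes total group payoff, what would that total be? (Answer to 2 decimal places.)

Each contributed unit returns 3.100 to the group as a whole (0.3875 to each of 8 players), which exceeds 1, so the social optimum is full contribution: group total = 3.100 × 144 = 446.40.

446.40 hours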